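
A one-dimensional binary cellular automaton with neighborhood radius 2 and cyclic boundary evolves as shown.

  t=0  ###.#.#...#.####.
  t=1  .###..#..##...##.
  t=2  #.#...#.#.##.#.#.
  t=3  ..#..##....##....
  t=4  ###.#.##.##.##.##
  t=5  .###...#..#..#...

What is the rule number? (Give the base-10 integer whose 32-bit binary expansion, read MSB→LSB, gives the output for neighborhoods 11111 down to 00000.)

  nb #####: next=.  (t=4,i=0, bit31=0)
  nb ####.: next=#  (t=0,i=14, bit30=1)
  nb ###.#: next=#  (t=0,i=2, bit29=1)
  nb ###..: next=.  (t=1,i=3, bit28=0)
  nb ##.##: next=.  (t=0,i=16, bit27=0)
  nb ##.#.: next=#  (t=0,i=3, bit26=1)
  nb ##..#: next=.  (t=1,i=4, bit25=0)
  nb ##...: next=#  (t=1,i=11, bit24=1)
  nb #.###: next=.  (t=0,i=0, bit23=0)
  nb #.##.: next=.  (t=2,i=10, bit22=0)
  nb #.#.#: next=.  (t=0,i=4, bit21=0)
  nb #.#..: next=#  (t=0,i=6, bit20=1)
  nb #..##: next=#  (t=1,i=0, bit19=1)
  nb #..#.: next=.  (t=1,i=5, bit18=0)
  nb #...#: next=.  (t=0,i=8, bit17=0)
  nb #....: next=.  (t=3,i=8, bit16=0)
  nb .####: next=.  (t=0,i=13, bit15=0)
  nb .###.: next=#  (t=0,i=1, bit14=1)
  nb .##.#: next=#  (t=2,i=11, bit13=1)
  nb .##..: next=#  (t=1,i=10, bit12=1)
  nb .#.##: next=.  (t=0,i=11, bit11=0)
  nb .#.#.: next=.  (t=0,i=5, bit10=0)
  nb .#..#: next=.  (t=1,i=7, bit9=0)
  nb .#...: next=.  (t=0,i=7, bit8=0)
  nb ..###: next=.  (t=1,i=1, bit7=0)
  nb ..##.: next=.  (t=1,i=9, bit6=0)
  nb ..#.#: next=#  (t=0,i=10, bit5=1)
  nb ..#..: next=#  (t=1,i=6, bit4=1)
  nb ...##: next=#  (t=1,i=13, bit3=1)
  nb ...#.: next=#  (t=0,i=9, bit2=1)
  nb ....#: next=#  (t=3,i=0, bit1=1)
  nb .....: next=#  (t=3,i=15, bit0=1)
  bits 01100101000110000111000000111111 = 1696100415

1696100415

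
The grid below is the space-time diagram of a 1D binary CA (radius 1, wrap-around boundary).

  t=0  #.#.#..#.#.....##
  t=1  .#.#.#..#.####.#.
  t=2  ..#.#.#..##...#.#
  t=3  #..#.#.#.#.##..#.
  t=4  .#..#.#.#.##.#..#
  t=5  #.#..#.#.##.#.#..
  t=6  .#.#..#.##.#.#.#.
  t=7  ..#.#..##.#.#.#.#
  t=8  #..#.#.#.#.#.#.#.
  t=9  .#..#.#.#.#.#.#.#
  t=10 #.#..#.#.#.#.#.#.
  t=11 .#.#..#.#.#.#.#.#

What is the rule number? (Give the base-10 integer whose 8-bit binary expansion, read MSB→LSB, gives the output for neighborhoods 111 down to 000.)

57

  ###|.  b7=0 t=0,i=16
  ##.|.  b6=0 t=0,i=0
  #.#|#  b5=1 t=0,i=1
  #..|#  b4=1 t=0,i=5
  .##|#  b3=1 t=0,i=15
  .#.|.  b2=0 t=0,i=2
  ..#|.  b1=0 t=0,i=6
  ...|#  b0=1 t=0,i=11
  bits 00111001 = 57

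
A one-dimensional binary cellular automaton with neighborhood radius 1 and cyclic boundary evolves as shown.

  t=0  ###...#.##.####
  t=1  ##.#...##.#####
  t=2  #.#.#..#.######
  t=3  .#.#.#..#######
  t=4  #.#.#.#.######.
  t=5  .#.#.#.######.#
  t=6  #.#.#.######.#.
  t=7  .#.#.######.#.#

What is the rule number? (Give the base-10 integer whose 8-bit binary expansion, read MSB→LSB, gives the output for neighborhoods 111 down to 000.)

  ###|#  b7=1 t=0,i=0
  ##.|.  b6=0 t=0,i=2
  #.#|#  b5=1 t=0,i=7
  #..|#  b4=1 t=0,i=3
  .##|#  b3=1 t=0,i=8
  .#.|.  b2=0 t=0,i=6
  ..#|.  b1=0 t=0,i=5
  ...|.  b0=0 t=0,i=4
  bits 10111000 = 184

184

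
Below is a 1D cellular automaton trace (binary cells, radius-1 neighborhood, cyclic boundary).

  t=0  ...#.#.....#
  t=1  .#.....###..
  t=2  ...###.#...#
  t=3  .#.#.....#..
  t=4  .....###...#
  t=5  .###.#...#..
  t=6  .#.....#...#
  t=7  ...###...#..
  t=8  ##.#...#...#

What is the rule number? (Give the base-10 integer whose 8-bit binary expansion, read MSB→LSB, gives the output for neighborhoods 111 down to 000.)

9

  [7] ### => .  t=1,i=8
  [6] ##. => .  t=1,i=9
  [5] #.# => .  t=0,i=4
  [4] #.. => .  t=0,i=0
  [3] .## => #  t=1,i=7
  [2] .#. => .  t=0,i=3
  [1] ..# => .  t=0,i=2
  [0] ... => #  t=0,i=1
  bits 00001001 = 9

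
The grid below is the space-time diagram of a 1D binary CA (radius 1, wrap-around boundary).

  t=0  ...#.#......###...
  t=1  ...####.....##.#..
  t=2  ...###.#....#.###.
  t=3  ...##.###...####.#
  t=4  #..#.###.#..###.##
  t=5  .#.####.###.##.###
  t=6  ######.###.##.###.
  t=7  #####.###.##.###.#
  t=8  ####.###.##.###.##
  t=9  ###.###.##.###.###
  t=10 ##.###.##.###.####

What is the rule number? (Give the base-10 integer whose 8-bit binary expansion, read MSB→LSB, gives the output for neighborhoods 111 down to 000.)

188

  nb ###: next=#  (t=0,i=13, bit7=1)
  nb ##.: next=.  (t=0,i=14, bit6=0)
  nb #.#: next=#  (t=0,i=4, bit5=1)
  nb #..: next=#  (t=0,i=6, bit4=1)
  nb .##: next=#  (t=0,i=12, bit3=1)
  nb .#.: next=#  (t=0,i=3, bit2=1)
  nb ..#: next=.  (t=0,i=2, bit1=0)
  nb ...: next=.  (t=0,i=0, bit0=0)
  bits 10111100 = 188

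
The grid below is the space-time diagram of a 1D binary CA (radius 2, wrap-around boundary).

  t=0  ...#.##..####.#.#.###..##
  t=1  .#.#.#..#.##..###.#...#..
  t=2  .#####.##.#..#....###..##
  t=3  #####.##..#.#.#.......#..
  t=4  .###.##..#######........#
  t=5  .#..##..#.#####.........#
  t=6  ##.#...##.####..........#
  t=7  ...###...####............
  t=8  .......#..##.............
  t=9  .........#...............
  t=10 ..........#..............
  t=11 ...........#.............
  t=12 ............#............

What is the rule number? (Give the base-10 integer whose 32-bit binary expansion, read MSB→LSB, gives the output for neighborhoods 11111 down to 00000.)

  #####|#  b31=1 t=2,i=3
  ####.|#  b30=1 t=0,i=11
  ###.#|.  b29=0 t=0,i=12
  ###..|.  b28=0 t=0,i=20
  ##.##|#  b27=1 t=2,i=0
  ##.#.|.  b26=0 t=0,i=13
  ##..#|.  b25=0 t=0,i=7
  ##...|.  b24=0 t=0,i=0
  #.###|#  b23=1 t=0,i=18
  #.##.|#  b22=1 t=0,i=5
  #.#.#|#  b21=1 t=0,i=14
  #.#..|#  b20=1 t=1,i=5
  #..##|#  b19=1 t=0,i=8
  #..#.|#  b18=1 t=1,i=7
  #...#|#  b17=1 t=0,i=1
  #....|.  b16=0 t=2,i=15
  .####|#  b15=1 t=0,i=10
  .###.|.  b14=0 t=0,i=19
  .##.#|.  b13=0 t=2,i=8
  .##..|.  b12=0 t=0,i=6
  .#.##|.  b11=0 t=0,i=4
  .#.#.|#  b10=1 t=0,i=15
  .#..#|.  b9=0 t=1,i=6
  .#...|#  b8=1 t=1,i=19
  ..###|.  b7=0 t=0,i=9
  ..##.|.  b6=0 t=0,i=23
  ..#.#|#  b5=1 t=0,i=3
  ..#..|.  b4=0 t=1,i=22
  ...##|.  b3=0 t=2,i=17
  ...#.|.  b2=0 t=0,i=2
  ....#|.  b1=0 t=2,i=16
  .....|.  b0=0 t=3,i=17
  bits 11001000111111101000010100100000 = 3372123424

3372123424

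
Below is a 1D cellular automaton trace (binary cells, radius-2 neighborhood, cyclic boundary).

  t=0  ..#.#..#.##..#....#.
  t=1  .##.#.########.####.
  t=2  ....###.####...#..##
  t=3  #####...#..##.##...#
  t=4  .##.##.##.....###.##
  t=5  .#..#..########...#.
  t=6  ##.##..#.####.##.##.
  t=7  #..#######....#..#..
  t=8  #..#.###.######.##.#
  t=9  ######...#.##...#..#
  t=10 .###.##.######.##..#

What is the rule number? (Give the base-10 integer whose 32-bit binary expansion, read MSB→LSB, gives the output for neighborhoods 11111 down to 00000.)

  [31] ##### => #  t=1,i=8
  [30] ####. => .  t=1,i=12
  [29] ###.# => .  t=1,i=13
  [28] ###.. => #  t=1,i=18
  [27] ##.## => .  t=1,i=14
  [26] ##.#. => .  t=1,i=3
  [25] ##..# => #  t=0,i=11
  [24] ##... => #  t=2,i=0
  [23] #.### => #  t=1,i=6
  [22] #.##. => #  t=0,i=9
  [21] #.#.# => #  t=1,i=4
  [20] #.#.. => #  t=0,i=4
  [19] #..## => .  t=1,i=0
  [18] #..#. => #  t=0,i=6
  [17] #...# => .  t=0,i=0
  [16] #.... => #  t=0,i=15
  [15] .#### => .  t=1,i=7
  [14] .###. => .  t=2,i=5
  [13] .##.# => .  t=1,i=2
  [12] .##.. => #  t=0,i=10
  [11] .#.## => #  t=0,i=8
  [10] .#.#. => .  t=0,i=3
  [9] .#..# => .  t=0,i=5
  [8] .#... => .  t=0,i=14
  [7] ..### => #  t=2,i=4
  [6] ..##. => .  t=1,i=1
  [5] ..#.# => #  t=0,i=2
  [4] ..#.. => #  t=0,i=13
  [3] ...## => #  t=2,i=3
  [2] ...#. => #  t=0,i=1
  [1] ....# => #  t=0,i=16
  [0] ..... => #  t=4,i=11
  bits 10010011111101010001100010111111 = 2482313407

2482313407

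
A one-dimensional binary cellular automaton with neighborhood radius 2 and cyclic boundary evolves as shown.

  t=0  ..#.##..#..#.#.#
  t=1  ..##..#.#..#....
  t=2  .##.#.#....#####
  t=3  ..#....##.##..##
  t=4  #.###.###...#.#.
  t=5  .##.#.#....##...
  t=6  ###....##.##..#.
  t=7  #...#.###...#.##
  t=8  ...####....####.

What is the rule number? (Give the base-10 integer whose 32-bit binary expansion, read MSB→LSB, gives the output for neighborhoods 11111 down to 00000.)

1652632061

  nb #####: next=.  (t=2,i=13, bit31=0)
  nb ####.: next=#  (t=2,i=14, bit30=1)
  nb ###.#: next=#  (t=2,i=15, bit29=1)
  nb ###..: next=.  (t=4,i=8, bit28=0)
  nb ##.##: next=.  (t=2,i=0, bit27=0)
  nb ##.#.: next=.  (t=2,i=3, bit26=0)
  nb ##..#: next=#  (t=0,i=6, bit25=1)
  nb ##...: next=.  (t=4,i=9, bit24=0)
  nb #.###: next=#  (t=4,i=2, bit23=1)
  nb #.##.: next=.  (t=0,i=4, bit22=0)
  nb #.#.#: next=.  (t=0,i=13, bit21=0)
  nb #.#..: next=.  (t=0,i=15, bit20=0)
  nb #..##: next=.  (t=3,i=13, bit19=0)
  nb #..#.: next=.  (t=0,i=1, bit18=0)
  nb #...#: next=.  (t=4,i=10, bit17=0)
  nb #....: next=#  (t=1,i=13, bit16=1)
  nb .####: next=.  (t=2,i=12, bit15=0)
  nb .###.: next=.  (t=4,i=3, bit14=0)
  nb .##.#: next=#  (t=2,i=2, bit13=1)
  nb .##..: next=.  (t=0,i=5, bit12=0)
  nb .#.##: next=#  (t=0,i=3, bit11=1)
  nb .#.#.: next=.  (t=0,i=12, bit10=0)
  nb .#..#: next=.  (t=0,i=0, bit9=0)
  nb .#...: next=#  (t=1,i=12, bit8=1)
  nb ..###: next=#  (t=2,i=11, bit7=1)
  nb ..##.: next=#  (t=1,i=2, bit6=1)
  nb ..#.#: next=#  (t=0,i=2, bit5=1)
  nb ..#..: next=#  (t=0,i=8, bit4=1)
  nb ...##: next=#  (t=1,i=1, bit3=1)
  nb ...#.: next=#  (t=4,i=11, bit2=1)
  nb ....#: next=.  (t=1,i=0, bit1=0)
  nb .....: next=#  (t=1,i=14, bit0=1)
  bits 01100010100000010010100111111101 = 1652632061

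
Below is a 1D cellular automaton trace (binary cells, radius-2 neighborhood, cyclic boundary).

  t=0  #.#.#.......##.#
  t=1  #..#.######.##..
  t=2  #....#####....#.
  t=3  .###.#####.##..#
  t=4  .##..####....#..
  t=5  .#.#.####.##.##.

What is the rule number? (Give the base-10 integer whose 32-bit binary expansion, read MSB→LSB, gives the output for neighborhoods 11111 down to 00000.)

  ##### -> #   bit 31 = 1  t=1,i=7
  ####. -> #   bit 30 = 1  t=1,i=9
  ###.# -> .   bit 29 = 0  t=1,i=10
  ###.. -> #   bit 28 = 1  t=2,i=9
  ##.## -> .   bit 27 = 0  t=0,i=14
  ##.#. -> .   bit 26 = 0  t=0,i=1
  ##..# -> #   bit 25 = 1  t=1,i=14
  ##... -> .   bit 24 = 0  t=2,i=10
  #.### -> #   bit 23 = 1  t=1,i=5
  #.##. -> .   bit 22 = 0  t=0,i=15
  #.#.# -> .   bit 21 = 0  t=0,i=2
  #.#.. -> .   bit 20 = 0  t=0,i=4
  #..## -> .   bit 19 = 0  t=4,i=4
  #..#. -> .   bit 18 = 0  t=1,i=2
  #...# -> .   bit 17 = 0  t=4,i=15
  #.... -> #   bit 16 = 1  t=0,i=6
  .#### -> #   bit 15 = 1  t=1,i=6
  .###. -> #   bit 14 = 1  t=3,i=2
  .##.# -> #   bit 13 = 1  t=0,i=0
  .##.. -> .   bit 12 = 0  t=1,i=13
  .#.## -> .   bit 11 = 0  t=1,i=4
  .#.#. -> #   bit 10 = 1  t=0,i=3
  .#..# -> .   bit 9 = 0  t=1,i=1
  .#... -> #   bit 8 = 1  t=0,i=5
  ..### -> #   bit 7 = 1  t=2,i=5
  ..##. -> #   bit 6 = 1  t=0,i=12
  ..#.# -> .   bit 5 = 0  t=1,i=3
  ..#.. -> #   bit 4 = 1  t=1,i=0
  ...## -> .   bit 3 = 0  t=0,i=11
  ...#. -> .   bit 2 = 0  t=2,i=13
  ....# -> #   bit 1 = 1  t=0,i=10
  ..... -> #   bit 0 = 1  t=0,i=7
  bits 11010010100000011110010111010011 = 3531728339

3531728339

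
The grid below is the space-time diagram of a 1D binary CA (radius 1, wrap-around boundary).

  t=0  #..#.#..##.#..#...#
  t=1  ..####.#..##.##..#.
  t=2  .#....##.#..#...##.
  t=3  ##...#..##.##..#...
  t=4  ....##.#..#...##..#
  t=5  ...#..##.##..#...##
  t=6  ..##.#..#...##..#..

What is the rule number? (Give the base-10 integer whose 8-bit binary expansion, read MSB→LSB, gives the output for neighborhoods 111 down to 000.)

38

  ###|.  b7=0 t=1,i=3
  ##.|.  b6=0 t=0,i=0
  #.#|#  b5=1 t=0,i=4
  #..|.  b4=0 t=0,i=1
  .##|.  b3=0 t=0,i=8
  .#.|#  b2=1 t=0,i=3
  ..#|#  b1=1 t=0,i=2
  ...|.  b0=0 t=0,i=16
  bits 00100110 = 38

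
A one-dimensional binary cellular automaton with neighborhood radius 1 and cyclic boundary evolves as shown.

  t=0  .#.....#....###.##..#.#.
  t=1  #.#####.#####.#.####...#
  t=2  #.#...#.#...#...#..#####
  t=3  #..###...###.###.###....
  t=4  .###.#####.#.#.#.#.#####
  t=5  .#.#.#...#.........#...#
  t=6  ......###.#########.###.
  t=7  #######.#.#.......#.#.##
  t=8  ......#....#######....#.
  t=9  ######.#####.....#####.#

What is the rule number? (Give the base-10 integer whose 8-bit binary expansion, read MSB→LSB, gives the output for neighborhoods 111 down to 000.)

  [7] ### => .  t=0,i=13
  [6] ##. => #  t=0,i=14
  [5] #.# => .  t=0,i=15
  [4] #.. => #  t=0,i=2
  [3] .## => #  t=0,i=12
  [2] .#. => .  t=0,i=1
  [1] ..# => #  t=0,i=0
  [0] ... => #  t=0,i=3
  bits 01011011 = 91

91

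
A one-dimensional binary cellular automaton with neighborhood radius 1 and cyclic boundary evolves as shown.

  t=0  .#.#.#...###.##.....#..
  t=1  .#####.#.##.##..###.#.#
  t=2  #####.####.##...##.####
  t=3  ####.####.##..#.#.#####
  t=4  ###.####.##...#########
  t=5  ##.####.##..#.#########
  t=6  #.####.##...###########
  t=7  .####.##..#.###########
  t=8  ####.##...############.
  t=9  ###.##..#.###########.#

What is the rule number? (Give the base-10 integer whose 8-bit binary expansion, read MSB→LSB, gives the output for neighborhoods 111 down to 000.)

173

  ###|#  b7=1 t=0,i=10
  ##.|.  b6=0 t=0,i=11
  #.#|#  b5=1 t=0,i=2
  #..|.  b4=0 t=0,i=6
  .##|#  b3=1 t=0,i=9
  .#.|#  b2=1 t=0,i=1
  ..#|.  b1=0 t=0,i=0
  ...|#  b0=1 t=0,i=7
  bits 10101101 = 173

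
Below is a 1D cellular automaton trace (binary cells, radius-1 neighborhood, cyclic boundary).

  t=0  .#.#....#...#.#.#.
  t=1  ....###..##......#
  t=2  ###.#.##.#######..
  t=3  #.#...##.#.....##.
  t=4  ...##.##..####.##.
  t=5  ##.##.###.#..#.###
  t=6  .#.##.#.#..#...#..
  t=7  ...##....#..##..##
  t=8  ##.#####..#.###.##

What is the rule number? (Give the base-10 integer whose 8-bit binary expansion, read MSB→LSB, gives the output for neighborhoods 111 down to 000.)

  nb ###: next=.  (t=1,i=5, bit7=0)
  nb ##.: next=#  (t=1,i=6, bit6=1)
  nb #.#: next=.  (t=0,i=2, bit5=0)
  nb #..: next=#  (t=0,i=4, bit4=1)
  nb .##: next=#  (t=1,i=4, bit3=1)
  nb .#.: next=.  (t=0,i=1, bit2=0)
  nb ..#: next=.  (t=0,i=0, bit1=0)
  nb ...: next=#  (t=0,i=5, bit0=1)
  bits 01011001 = 89

89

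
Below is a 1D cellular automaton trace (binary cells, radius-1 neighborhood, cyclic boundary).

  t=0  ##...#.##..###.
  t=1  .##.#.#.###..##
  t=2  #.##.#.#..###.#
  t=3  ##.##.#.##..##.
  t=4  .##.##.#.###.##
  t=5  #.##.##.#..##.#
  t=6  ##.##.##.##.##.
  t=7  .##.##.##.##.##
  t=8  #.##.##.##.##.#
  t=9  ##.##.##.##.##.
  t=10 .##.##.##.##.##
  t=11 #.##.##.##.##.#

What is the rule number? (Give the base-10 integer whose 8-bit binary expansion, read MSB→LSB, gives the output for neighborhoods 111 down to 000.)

114

  nb ###: next=.  (t=0,i=12, bit7=0)
  nb ##.: next=#  (t=0,i=1, bit6=1)
  nb #.#: next=#  (t=0,i=6, bit5=1)
  nb #..: next=#  (t=0,i=2, bit4=1)
  nb .##: next=.  (t=0,i=0, bit3=0)
  nb .#.: next=.  (t=0,i=5, bit2=0)
  nb ..#: next=#  (t=0,i=4, bit1=1)
  nb ...: next=.  (t=0,i=3, bit0=0)
  bits 01110010 = 114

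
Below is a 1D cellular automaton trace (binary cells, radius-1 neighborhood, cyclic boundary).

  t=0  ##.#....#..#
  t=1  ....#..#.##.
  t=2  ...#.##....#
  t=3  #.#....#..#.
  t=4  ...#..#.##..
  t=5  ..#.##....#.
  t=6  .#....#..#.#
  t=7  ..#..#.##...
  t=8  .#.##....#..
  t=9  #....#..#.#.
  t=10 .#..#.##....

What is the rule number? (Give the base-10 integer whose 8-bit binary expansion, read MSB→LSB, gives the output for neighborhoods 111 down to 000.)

  [7] ### => .  t=0,i=0
  [6] ##. => .  t=0,i=1
  [5] #.# => .  t=0,i=2
  [4] #.. => #  t=0,i=4
  [3] .## => .  t=0,i=11
  [2] .#. => .  t=0,i=3
  [1] ..# => #  t=0,i=7
  [0] ... => .  t=0,i=5
  bits 00010010 = 18

18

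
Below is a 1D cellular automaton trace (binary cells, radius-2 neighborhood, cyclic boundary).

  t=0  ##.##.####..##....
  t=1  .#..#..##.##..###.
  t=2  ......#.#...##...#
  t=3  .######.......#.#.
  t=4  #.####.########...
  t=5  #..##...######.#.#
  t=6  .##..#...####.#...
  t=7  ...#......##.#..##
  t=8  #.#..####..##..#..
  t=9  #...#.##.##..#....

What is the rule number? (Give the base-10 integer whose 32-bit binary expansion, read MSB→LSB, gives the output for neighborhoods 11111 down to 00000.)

  ##### -> #   bit 31 = 1  t=3,i=3
  ####. -> #   bit 30 = 1  t=0,i=8
  ###.# -> .   bit 29 = 0  t=4,i=5
  ###.. -> .   bit 28 = 0  t=0,i=9
  ##.## -> .   bit 27 = 0  t=0,i=2
  ##.#. -> #   bit 26 = 1  t=5,i=14
  ##..# -> #   bit 25 = 1  t=0,i=10
  ##... -> #   bit 24 = 1  t=0,i=14
  #.### -> .   bit 23 = 0  t=0,i=6
  #.##. -> .   bit 22 = 0  t=0,i=3
  #.#.# -> .   bit 21 = 0  t=5,i=15
  #.#.. -> .   bit 20 = 0  t=2,i=8
  #..## -> #   bit 19 = 1  t=0,i=11
  #..#. -> .   bit 18 = 0  t=1,i=0
  #...# -> .   bit 17 = 0  t=2,i=10
  #.... -> #   bit 16 = 1  t=0,i=15
  .#### -> #   bit 15 = 1  t=0,i=7
  .###. -> .   bit 14 = 0  t=1,i=15
  .##.# -> #   bit 13 = 1  t=0,i=1
  .##.. -> .   bit 12 = 0  t=0,i=13
  .#.## -> .   bit 11 = 0  t=4,i=1
  .#.#. -> .   bit 10 = 0  t=2,i=7
  .#..# -> .   bit 9 = 0  t=1,i=2
  .#... -> .   bit 8 = 0  t=2,i=0
  ..### -> .   bit 7 = 0  t=1,i=14
  ..##. -> .   bit 6 = 0  t=0,i=0
  ..#.# -> #   bit 5 = 1  t=2,i=6
  ..#.. -> .   bit 4 = 0  t=1,i=1
  ...## -> .   bit 3 = 0  t=0,i=17
  ...#. -> #   bit 2 = 1  t=2,i=5
  ....# -> #   bit 1 = 1  t=0,i=16
  ..... -> #   bit 0 = 1  t=2,i=2
  bits 11000111000010011010000000100111 = 3339296807

3339296807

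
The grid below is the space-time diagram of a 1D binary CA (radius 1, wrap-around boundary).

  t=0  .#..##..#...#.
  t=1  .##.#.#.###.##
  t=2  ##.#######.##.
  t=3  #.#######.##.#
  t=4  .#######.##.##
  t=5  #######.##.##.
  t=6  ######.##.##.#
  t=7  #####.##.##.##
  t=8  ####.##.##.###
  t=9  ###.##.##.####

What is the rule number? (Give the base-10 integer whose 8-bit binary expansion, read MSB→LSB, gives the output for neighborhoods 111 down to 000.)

  ### -> #   bit 7 = 1  t=1,i=9
  ##. -> .   bit 6 = 0  t=0,i=5
  #.# -> #   bit 5 = 1  t=1,i=0
  #.. -> #   bit 4 = 1  t=0,i=2
  .## -> #   bit 3 = 1  t=0,i=4
  .#. -> #   bit 2 = 1  t=0,i=1
  ..# -> .   bit 1 = 0  t=0,i=0
  ... -> #   bit 0 = 1  t=0,i=10
  bits 10111101 = 189

189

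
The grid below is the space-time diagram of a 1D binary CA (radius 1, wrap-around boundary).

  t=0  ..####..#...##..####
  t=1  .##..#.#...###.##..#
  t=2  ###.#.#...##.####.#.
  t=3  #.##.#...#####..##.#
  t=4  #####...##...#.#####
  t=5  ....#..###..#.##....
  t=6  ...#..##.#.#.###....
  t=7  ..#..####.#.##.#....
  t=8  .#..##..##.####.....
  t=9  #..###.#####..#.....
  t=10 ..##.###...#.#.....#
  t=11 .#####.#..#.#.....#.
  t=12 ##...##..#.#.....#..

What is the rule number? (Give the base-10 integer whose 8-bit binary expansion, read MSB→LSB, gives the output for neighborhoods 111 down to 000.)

  ###|.  b7=0 t=0,i=3
  ##.|#  b6=1 t=0,i=5
  #.#|#  b5=1 t=1,i=0
  #..|.  b4=0 t=0,i=0
  .##|#  b3=1 t=0,i=2
  .#.|.  b2=0 t=0,i=8
  ..#|#  b1=1 t=0,i=1
  ...|.  b0=0 t=0,i=10
  bits 01101010 = 106

106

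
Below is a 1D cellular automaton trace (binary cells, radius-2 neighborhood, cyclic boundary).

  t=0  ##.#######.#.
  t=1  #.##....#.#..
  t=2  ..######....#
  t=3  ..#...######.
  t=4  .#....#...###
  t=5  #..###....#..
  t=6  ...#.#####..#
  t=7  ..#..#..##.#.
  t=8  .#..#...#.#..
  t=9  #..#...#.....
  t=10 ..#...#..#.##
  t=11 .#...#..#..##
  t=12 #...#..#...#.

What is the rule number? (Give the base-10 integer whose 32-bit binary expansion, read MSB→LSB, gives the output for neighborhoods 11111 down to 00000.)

  nb #####: next=.  (t=0,i=5, bit31=0)
  nb ####.: next=#  (t=0,i=8, bit30=1)
  nb ###.#: next=.  (t=0,i=9, bit29=0)
  nb ###..: next=#  (t=2,i=7, bit28=1)
  nb ##.##: next=#  (t=0,i=2, bit27=1)
  nb ##.#.: next=#  (t=0,i=10, bit26=1)
  nb ##..#: next=.  (t=6,i=10, bit25=0)
  nb ##...: next=#  (t=1,i=4, bit24=1)
  nb #.###: next=#  (t=0,i=3, bit23=1)
  nb #.##.: next=#  (t=0,i=0, bit22=1)
  nb #.#.#: next=.  (t=0,i=11, bit21=0)
  nb #.#..: next=.  (t=1,i=10, bit20=0)
  nb #..##: next=.  (t=2,i=1, bit19=0)
  nb #..#.: next=#  (t=1,i=12, bit18=1)
  nb #...#: next=.  (t=3,i=0, bit17=0)
  nb #....: next=#  (t=1,i=5, bit16=1)
  nb .####: next=.  (t=0,i=4, bit15=0)
  nb .###.: next=.  (t=4,i=11, bit14=0)
  nb .##.#: next=.  (t=0,i=1, bit13=0)
  nb .##..: next=#  (t=1,i=3, bit12=1)
  nb .#.##: next=.  (t=0,i=12, bit11=0)
  nb .#.#.: next=.  (t=1,i=9, bit10=0)
  nb .#..#: next=.  (t=1,i=11, bit9=0)
  nb .#...: next=.  (t=3,i=3, bit8=0)
  nb ..###: next=#  (t=2,i=2, bit7=1)
  nb ..##.: next=#  (t=7,i=8, bit6=1)
  nb ..#.#: next=.  (t=1,i=0, bit5=0)
  nb ..#..: next=.  (t=2,i=12, bit4=0)
  nb ...##: next=.  (t=3,i=5, bit3=0)
  nb ...#.: next=#  (t=1,i=7, bit2=1)
  nb ....#: next=#  (t=1,i=6, bit1=1)
  nb .....: next=.  (t=9,i=10, bit0=0)
  bits 01011101110001010001000011000110 = 1573195974

1573195974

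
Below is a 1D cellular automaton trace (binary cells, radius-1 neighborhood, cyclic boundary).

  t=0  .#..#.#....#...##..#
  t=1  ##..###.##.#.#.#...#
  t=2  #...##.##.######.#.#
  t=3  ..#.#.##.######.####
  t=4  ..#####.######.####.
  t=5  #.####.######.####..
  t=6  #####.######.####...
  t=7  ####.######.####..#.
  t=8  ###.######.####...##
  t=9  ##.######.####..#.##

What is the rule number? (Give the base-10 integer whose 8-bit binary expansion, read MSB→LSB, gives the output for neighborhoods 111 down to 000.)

173

  ### -> #   bit 7 = 1  t=1,i=0
  ##. -> .   bit 6 = 0  t=0,i=16
  #.# -> #   bit 5 = 1  t=0,i=0
  #.. -> .   bit 4 = 0  t=0,i=2
  .## -> #   bit 3 = 1  t=0,i=15
  .#. -> #   bit 2 = 1  t=0,i=1
  ..# -> .   bit 1 = 0  t=0,i=3
  ... -> #   bit 0 = 1  t=0,i=8
  bits 10101101 = 173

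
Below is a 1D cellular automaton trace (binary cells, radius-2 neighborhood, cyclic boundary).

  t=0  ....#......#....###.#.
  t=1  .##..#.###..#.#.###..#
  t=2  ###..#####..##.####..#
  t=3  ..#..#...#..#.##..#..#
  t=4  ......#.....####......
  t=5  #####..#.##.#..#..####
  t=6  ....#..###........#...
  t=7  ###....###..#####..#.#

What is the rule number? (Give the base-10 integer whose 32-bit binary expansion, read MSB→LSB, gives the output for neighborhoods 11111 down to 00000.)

  #####|.  b31=0 t=2,i=7
  ####.|.  b30=0 t=2,i=1
  ###.#|#  b29=1 t=0,i=18
  ###..|#  b28=1 t=1,i=9
  ##.##|#  b27=1 t=2,i=14
  ##.#.|.  b26=0 t=0,i=19
  ##..#|.  b25=0 t=1,i=3
  ##...|.  b24=0 t=4,i=16
  #.###|#  b23=1 t=1,i=7
  #.##.|#  b22=1 t=1,i=1
  #.#.#|.  b21=0 t=1,i=14
  #.#..|.  b20=0 t=0,i=20
  #..##|.  b19=0 t=2,i=4
  #..#.|.  b18=0 t=1,i=4
  #...#|.  b17=0 t=3,i=7
  #....|.  b16=0 t=0,i=0
  .####|.  b15=0 t=2,i=0
  .###.|#  b14=1 t=0,i=17
  .##.#|.  b13=0 t=2,i=13
  .##..|#  b12=1 t=1,i=2
  .#.##|#  b11=1 t=1,i=0
  .#.#.|#  b10=1 t=1,i=13
  .#..#|.  b9=0 t=3,i=0
  .#...|#  b8=1 t=0,i=5
  ..###|#  b7=1 t=0,i=16
  ..##.|#  b6=1 t=2,i=12
  ..#.#|#  b5=1 t=1,i=5
  ..#..|.  b4=0 t=0,i=4
  ...##|.  b3=0 t=0,i=15
  ...#.|.  b2=0 t=0,i=3
  ....#|#  b1=1 t=0,i=2
  .....|#  b0=1 t=0,i=1
  bits 00111000110000000101110111100011 = 952131043

952131043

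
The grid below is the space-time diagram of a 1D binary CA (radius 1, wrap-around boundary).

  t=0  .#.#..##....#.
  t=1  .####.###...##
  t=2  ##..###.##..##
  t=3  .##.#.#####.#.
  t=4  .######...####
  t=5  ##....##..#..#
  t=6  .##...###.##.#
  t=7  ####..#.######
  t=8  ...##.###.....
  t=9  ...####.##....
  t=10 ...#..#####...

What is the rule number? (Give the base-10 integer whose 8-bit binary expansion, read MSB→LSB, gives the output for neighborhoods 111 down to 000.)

124

  nb ###: next=.  (t=1,i=2, bit7=0)
  nb ##.: next=#  (t=0,i=7, bit6=1)
  nb #.#: next=#  (t=0,i=2, bit5=1)
  nb #..: next=#  (t=0,i=4, bit4=1)
  nb .##: next=#  (t=0,i=6, bit3=1)
  nb .#.: next=#  (t=0,i=1, bit2=1)
  nb ..#: next=.  (t=0,i=0, bit1=0)
  nb ...: next=.  (t=0,i=9, bit0=0)
  bits 01111100 = 124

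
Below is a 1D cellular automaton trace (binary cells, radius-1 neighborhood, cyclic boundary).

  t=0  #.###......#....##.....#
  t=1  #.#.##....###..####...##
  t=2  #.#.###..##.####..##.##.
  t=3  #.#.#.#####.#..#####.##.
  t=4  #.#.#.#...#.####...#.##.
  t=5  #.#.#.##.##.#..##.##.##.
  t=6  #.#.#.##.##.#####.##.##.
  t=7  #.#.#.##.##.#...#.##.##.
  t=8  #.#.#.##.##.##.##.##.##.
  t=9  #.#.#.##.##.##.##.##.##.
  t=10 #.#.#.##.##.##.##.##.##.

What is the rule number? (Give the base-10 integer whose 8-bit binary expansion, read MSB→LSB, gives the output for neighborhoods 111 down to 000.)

  nb ###: next=.  (t=0,i=3, bit7=0)
  nb ##.: next=#  (t=0,i=0, bit6=1)
  nb #.#: next=.  (t=0,i=1, bit5=0)
  nb #..: next=#  (t=0,i=5, bit4=1)
  nb .##: next=#  (t=0,i=2, bit3=1)
  nb .#.: next=#  (t=0,i=11, bit2=1)
  nb ..#: next=#  (t=0,i=10, bit1=1)
  nb ...: next=.  (t=0,i=6, bit0=0)
  bits 01011110 = 94

94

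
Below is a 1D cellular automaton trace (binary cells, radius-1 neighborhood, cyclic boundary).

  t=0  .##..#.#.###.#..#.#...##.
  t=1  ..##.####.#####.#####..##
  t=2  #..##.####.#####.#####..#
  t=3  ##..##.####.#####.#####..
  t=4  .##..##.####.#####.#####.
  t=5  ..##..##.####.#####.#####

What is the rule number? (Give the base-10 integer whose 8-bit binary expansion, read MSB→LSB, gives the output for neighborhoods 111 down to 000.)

245

  ###|#  b7=1 t=0,i=10
  ##.|#  b6=1 t=0,i=2
  #.#|#  b5=1 t=0,i=6
  #..|#  b4=1 t=0,i=3
  .##|.  b3=0 t=0,i=1
  .#.|#  b2=1 t=0,i=5
  ..#|.  b1=0 t=0,i=0
  ...|#  b0=1 t=0,i=20
  bits 11110101 = 245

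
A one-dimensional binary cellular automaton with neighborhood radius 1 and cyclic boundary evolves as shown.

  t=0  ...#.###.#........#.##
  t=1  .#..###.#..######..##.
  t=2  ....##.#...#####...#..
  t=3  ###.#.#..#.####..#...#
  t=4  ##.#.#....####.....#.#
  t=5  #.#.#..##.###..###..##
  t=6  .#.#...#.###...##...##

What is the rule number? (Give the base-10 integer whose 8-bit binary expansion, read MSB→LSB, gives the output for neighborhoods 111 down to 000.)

169

  ###|#  b7=1 t=0,i=6
  ##.|.  b6=0 t=0,i=7
  #.#|#  b5=1 t=0,i=4
  #..|.  b4=0 t=0,i=0
  .##|#  b3=1 t=0,i=5
  .#.|.  b2=0 t=0,i=3
  ..#|.  b1=0 t=0,i=2
  ...|#  b0=1 t=0,i=1
  bits 10101001 = 169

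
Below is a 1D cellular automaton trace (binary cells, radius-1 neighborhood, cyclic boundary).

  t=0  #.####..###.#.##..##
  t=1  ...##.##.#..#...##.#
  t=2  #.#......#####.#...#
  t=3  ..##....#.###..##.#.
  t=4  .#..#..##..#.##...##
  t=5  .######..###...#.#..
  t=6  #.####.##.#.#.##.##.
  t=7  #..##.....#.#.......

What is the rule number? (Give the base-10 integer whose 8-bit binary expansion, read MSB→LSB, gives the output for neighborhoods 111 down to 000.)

150

  ###|#  b7=1 t=0,i=3
  ##.|.  b6=0 t=0,i=0
  #.#|.  b5=0 t=0,i=1
  #..|#  b4=1 t=0,i=6
  .##|.  b3=0 t=0,i=2
  .#.|#  b2=1 t=0,i=12
  ..#|#  b1=1 t=0,i=7
  ...|.  b0=0 t=1,i=1
  bits 10010110 = 150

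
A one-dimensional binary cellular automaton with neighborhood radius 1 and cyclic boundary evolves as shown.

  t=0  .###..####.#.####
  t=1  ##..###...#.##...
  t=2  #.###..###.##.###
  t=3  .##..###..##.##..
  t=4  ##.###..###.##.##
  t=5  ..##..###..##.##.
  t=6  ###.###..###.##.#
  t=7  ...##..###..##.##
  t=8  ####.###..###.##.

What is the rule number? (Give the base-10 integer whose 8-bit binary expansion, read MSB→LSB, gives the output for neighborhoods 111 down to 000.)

  ###|.  b7=0 t=0,i=2
  ##.|.  b6=0 t=0,i=3
  #.#|#  b5=1 t=0,i=0
  #..|#  b4=1 t=0,i=4
  .##|#  b3=1 t=0,i=1
  .#.|.  b2=0 t=0,i=11
  ..#|#  b1=1 t=0,i=5
  ...|#  b0=1 t=1,i=8
  bits 00111011 = 59

59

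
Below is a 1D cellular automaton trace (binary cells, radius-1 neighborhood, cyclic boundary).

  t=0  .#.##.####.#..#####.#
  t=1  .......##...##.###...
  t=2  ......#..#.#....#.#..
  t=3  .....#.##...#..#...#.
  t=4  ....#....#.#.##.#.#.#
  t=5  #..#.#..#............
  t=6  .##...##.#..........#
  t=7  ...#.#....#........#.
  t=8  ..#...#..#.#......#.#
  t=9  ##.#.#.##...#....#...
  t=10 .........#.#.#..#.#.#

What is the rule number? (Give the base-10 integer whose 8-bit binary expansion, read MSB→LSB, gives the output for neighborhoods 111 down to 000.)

  ### -> #   bit 7 = 1  t=0,i=7
  ##. -> .   bit 6 = 0  t=0,i=4
  #.# -> .   bit 5 = 0  t=0,i=0
  #.. -> #   bit 4 = 1  t=0,i=12
  .## -> .   bit 3 = 0  t=0,i=3
  .#. -> .   bit 2 = 0  t=0,i=1
  ..# -> #   bit 1 = 1  t=0,i=13
  ... -> .   bit 0 = 0  t=1,i=0
  bits 10010010 = 146

146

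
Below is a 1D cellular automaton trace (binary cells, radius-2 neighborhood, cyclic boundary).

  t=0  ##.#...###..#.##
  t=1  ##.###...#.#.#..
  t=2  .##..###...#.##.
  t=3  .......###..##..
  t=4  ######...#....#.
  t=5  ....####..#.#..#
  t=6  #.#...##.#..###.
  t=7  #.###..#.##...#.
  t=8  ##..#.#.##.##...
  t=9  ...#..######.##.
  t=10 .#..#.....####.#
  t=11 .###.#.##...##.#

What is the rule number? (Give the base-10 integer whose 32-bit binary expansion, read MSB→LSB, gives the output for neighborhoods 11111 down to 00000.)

2037787395

  [31] ##### => .  t=4,i=2
  [30] ####. => #  t=0,i=0
  [29] ###.# => #  t=0,i=1
  [28] ###.. => #  t=0,i=9
  [27] ##.## => #  t=1,i=2
  [26] ##.#. => .  t=0,i=2
  [25] ##..# => .  t=0,i=10
  [24] ##... => #  t=1,i=6
  [23] #.### => .  t=0,i=14
  [22] #.##. => #  t=2,i=13
  [21] #.#.# => #  t=1,i=11
  [20] #.#.. => #  t=0,i=3
  [19] #..## => .  t=1,i=15
  [18] #..#. => #  t=0,i=11
  [17] #...# => #  t=0,i=5
  [16] #.... => .  t=3,i=15
  [15] .#### => .  t=0,i=15
  [14] .###. => .  t=0,i=8
  [13] .##.# => #  t=1,i=1
  [12] .##.. => .  t=2,i=2
  [11] .#.## => #  t=0,i=13
  [10] .#.#. => .  t=1,i=10
  [9] .#..# => #  t=1,i=14
  [8] .#... => #  t=0,i=4
  [7] ..### => .  t=0,i=7
  [6] ..##. => .  t=1,i=0
  [5] ..#.# => .  t=0,i=12
  [4] ..#.. => .  t=4,i=9
  [3] ...## => .  t=0,i=6
  [2] ...#. => .  t=1,i=8
  [1] ....# => #  t=3,i=5
  [0] ..... => #  t=3,i=0
  bits 01111001011101100010101100000011 = 2037787395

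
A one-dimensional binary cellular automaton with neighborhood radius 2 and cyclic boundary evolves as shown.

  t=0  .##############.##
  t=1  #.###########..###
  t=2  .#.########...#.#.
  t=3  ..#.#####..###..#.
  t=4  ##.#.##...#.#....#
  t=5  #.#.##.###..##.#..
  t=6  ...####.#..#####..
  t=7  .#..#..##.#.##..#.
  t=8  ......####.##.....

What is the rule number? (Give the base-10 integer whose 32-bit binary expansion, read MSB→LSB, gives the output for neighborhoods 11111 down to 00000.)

  #####|#  b31=1 t=0,i=3
  ####.|.  b30=0 t=0,i=13
  ###.#|.  b29=0 t=0,i=14
  ###..|.  b28=0 t=1,i=12
  ##.##|#  b27=1 t=0,i=0
  ##.#.|#  b26=1 t=4,i=2
  ##..#|.  b25=0 t=1,i=13
  ##...|#  b24=1 t=2,i=11
  #.###|.  b23=0 t=0,i=1
  #.##.|#  b22=1 t=0,i=16
  #.#.#|.  b21=0 t=4,i=3
  #.#..|#  b20=1 t=2,i=16
  #..##|#  b19=1 t=1,i=14
  #..#.|.  b18=0 t=2,i=0
  #...#|#  b17=1 t=2,i=12
  #....|.  b16=0 t=4,i=14
  .####|#  b15=1 t=0,i=2
  .###.|#  b14=1 t=3,i=12
  .##.#|#  b13=1 t=0,i=17
  .##..|.  b12=0 t=4,i=6
  .#.##|#  b11=1 t=2,i=2
  .#.#.|.  b10=0 t=2,i=15
  .#..#|.  b9=0 t=2,i=17
  .#...|#  b8=1 t=3,i=17
  ..###|.  b7=0 t=1,i=15
  ..##.|#  b6=1 t=5,i=12
  ..#.#|.  b5=0 t=2,i=1
  ..#..|.  b4=0 t=3,i=16
  ...##|.  b3=0 t=4,i=16
  ...#.|#  b2=1 t=2,i=13
  ....#|#  b1=1 t=4,i=15
  .....|.  b0=0 t=6,i=0
  bits 10001101010110101110100101000110 = 2371545414

2371545414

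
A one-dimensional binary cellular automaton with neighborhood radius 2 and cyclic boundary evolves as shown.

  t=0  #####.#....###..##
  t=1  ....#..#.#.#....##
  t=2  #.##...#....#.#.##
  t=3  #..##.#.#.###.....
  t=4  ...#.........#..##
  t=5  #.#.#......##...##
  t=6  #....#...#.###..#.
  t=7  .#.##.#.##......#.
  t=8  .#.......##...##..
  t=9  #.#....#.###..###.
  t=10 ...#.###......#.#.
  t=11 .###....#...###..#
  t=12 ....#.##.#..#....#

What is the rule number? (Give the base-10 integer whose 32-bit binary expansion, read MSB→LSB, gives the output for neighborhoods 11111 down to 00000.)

553685478

  nb #####: next=.  (t=0,i=0, bit31=0)
  nb ####.: next=.  (t=0,i=3, bit30=0)
  nb ###.#: next=#  (t=0,i=4, bit29=1)
  nb ###..: next=.  (t=0,i=13, bit28=0)
  nb ##.##: next=.  (t=2,i=1, bit27=0)
  nb ##.#.: next=.  (t=0,i=5, bit26=0)
  nb ##..#: next=.  (t=0,i=14, bit25=0)
  nb ##...: next=#  (t=1,i=0, bit24=1)
  nb #.###: next=.  (t=2,i=16, bit23=0)
  nb #.##.: next=.  (t=2,i=2, bit22=0)
  nb #.#.#: next=.  (t=1,i=9, bit21=0)
  nb #.#..: next=.  (t=0,i=6, bit20=0)
  nb #..##: next=.  (t=0,i=15, bit19=0)
  nb #..#.: next=.  (t=1,i=6, bit18=0)
  nb #...#: next=.  (t=2,i=5, bit17=0)
  nb #....: next=.  (t=0,i=8, bit16=0)
  nb .####: next=#  (t=0,i=17, bit15=1)
  nb .###.: next=.  (t=0,i=12, bit14=0)
  nb .##.#: next=.  (t=3,i=4, bit13=0)
  nb .##..: next=#  (t=1,i=17, bit12=1)
  nb .#.##: next=.  (t=2,i=15, bit11=0)
  nb .#.#.: next=.  (t=1,i=8, bit10=0)
  nb .#..#: next=.  (t=1,i=5, bit9=0)
  nb .#...: next=#  (t=0,i=7, bit8=1)
  nb ..###: next=#  (t=0,i=11, bit7=1)
  nb ..##.: next=#  (t=1,i=16, bit6=1)
  nb ..#.#: next=#  (t=1,i=7, bit5=1)
  nb ..#..: next=.  (t=1,i=4, bit4=0)
  nb ...##: next=.  (t=0,i=10, bit3=0)
  nb ...#.: next=#  (t=1,i=3, bit2=1)
  nb ....#: next=#  (t=0,i=9, bit1=1)
  nb .....: next=.  (t=3,i=15, bit0=0)
  bits 00100001000000001001000111100110 = 553685478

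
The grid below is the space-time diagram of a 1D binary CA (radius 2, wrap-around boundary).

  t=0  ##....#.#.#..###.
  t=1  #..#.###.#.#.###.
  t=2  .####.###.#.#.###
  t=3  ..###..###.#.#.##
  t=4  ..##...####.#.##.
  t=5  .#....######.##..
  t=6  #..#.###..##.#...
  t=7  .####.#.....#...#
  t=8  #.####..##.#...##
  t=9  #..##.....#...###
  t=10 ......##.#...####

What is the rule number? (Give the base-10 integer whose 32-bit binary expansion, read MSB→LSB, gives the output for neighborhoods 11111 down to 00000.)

1682296493

  #####|.  b31=0 t=5,i=8
  ####.|#  b30=1 t=2,i=3
  ###.#|#  b29=1 t=0,i=15
  ###..|.  b28=0 t=3,i=4
  ##.##|.  b27=0 t=0,i=16
  ##.#.|#  b26=1 t=1,i=8
  ##..#|.  b25=0 t=3,i=0
  ##...|.  b24=0 t=0,i=2
  #.###|.  b23=0 t=1,i=5
  #.##.|#  b22=1 t=0,i=0
  #.#.#|.  b21=0 t=0,i=8
  #.#..|.  b20=0 t=0,i=10
  #..##|.  b19=0 t=0,i=12
  #..#.|#  b18=1 t=1,i=2
  #...#|.  b17=0 t=4,i=0
  #....|#  b16=1 t=0,i=3
  .####|#  b15=1 t=2,i=2
  .###.|#  b14=1 t=0,i=14
  .##.#|.  b13=0 t=6,i=11
  .##..|.  b12=0 t=0,i=1
  .#.##|#  b11=1 t=1,i=4
  .#.#.|#  b10=1 t=0,i=7
  .#..#|#  b9=1 t=0,i=11
  .#...|.  b8=0 t=5,i=2
  ..###|#  b7=1 t=0,i=13
  ..##.|.  b6=0 t=4,i=2
  ..#.#|#  b5=1 t=0,i=6
  ..#..|.  b4=0 t=5,i=1
  ...##|#  b3=1 t=4,i=1
  ...#.|#  b2=1 t=0,i=5
  ....#|.  b1=0 t=0,i=4
  .....|#  b0=1 t=7,i=9
  bits 01100100010001011100111010101101 = 1682296493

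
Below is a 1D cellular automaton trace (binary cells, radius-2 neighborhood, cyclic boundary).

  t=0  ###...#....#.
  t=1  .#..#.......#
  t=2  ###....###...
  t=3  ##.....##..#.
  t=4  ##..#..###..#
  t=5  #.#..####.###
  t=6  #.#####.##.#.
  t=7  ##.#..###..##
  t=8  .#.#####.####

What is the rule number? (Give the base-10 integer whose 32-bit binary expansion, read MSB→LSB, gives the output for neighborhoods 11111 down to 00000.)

712695489

  nb #####: next=.  (t=6,i=4, bit31=0)
  nb ####.: next=.  (t=5,i=7, bit30=0)
  nb ###.#: next=#  (t=5,i=0, bit29=1)
  nb ###..: next=.  (t=0,i=2, bit28=0)
  nb ##.##: next=#  (t=5,i=9, bit27=1)
  nb ##.#.: next=.  (t=5,i=1, bit26=0)
  nb ##..#: next=#  (t=3,i=9, bit25=1)
  nb ##...: next=.  (t=0,i=3, bit24=0)
  nb #.###: next=.  (t=0,i=0, bit23=0)
  nb #.##.: next=#  (t=3,i=0, bit22=1)
  nb #.#.#: next=#  (t=6,i=0, bit21=1)
  nb #.#..: next=#  (t=1,i=1, bit20=1)
  nb #..##: next=#  (t=4,i=6, bit19=1)
  nb #..#.: next=.  (t=1,i=3, bit18=0)
  nb #...#: next=#  (t=0,i=4, bit17=1)
  nb #....: next=.  (t=0,i=8, bit16=0)
  nb .####: next=#  (t=5,i=6, bit15=1)
  nb .###.: next=#  (t=0,i=1, bit14=1)
  nb .##.#: next=.  (t=6,i=9, bit13=0)
  nb .##..: next=#  (t=3,i=1, bit12=1)
  nb .#.##: next=#  (t=0,i=12, bit11=1)
  nb .#.#.: next=#  (t=1,i=0, bit10=1)
  nb .#..#: next=#  (t=1,i=2, bit9=1)
  nb .#...: next=.  (t=0,i=7, bit8=0)
  nb ..###: next=#  (t=2,i=0, bit7=1)
  nb ..##.: next=#  (t=3,i=7, bit6=1)
  nb ..#.#: next=.  (t=0,i=11, bit5=0)
  nb ..#..: next=.  (t=0,i=6, bit4=0)
  nb ...##: next=.  (t=2,i=6, bit3=0)
  nb ...#.: next=.  (t=0,i=5, bit2=0)
  nb ....#: next=.  (t=0,i=9, bit1=0)
  nb .....: next=#  (t=1,i=7, bit0=1)
  bits 00101010011110101101111011000001 = 712695489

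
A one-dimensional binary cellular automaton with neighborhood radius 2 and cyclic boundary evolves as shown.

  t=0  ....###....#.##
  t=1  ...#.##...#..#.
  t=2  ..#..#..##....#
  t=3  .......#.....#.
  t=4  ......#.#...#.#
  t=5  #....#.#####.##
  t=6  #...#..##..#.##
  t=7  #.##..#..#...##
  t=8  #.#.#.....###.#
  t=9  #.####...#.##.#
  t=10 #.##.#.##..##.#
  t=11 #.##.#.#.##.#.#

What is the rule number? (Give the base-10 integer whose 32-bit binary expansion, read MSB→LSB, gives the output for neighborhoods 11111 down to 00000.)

855303436

  ##### -> .   bit 31 = 0  t=5,i=9
  ####. -> .   bit 30 = 0  t=5,i=10
  ###.# -> #   bit 29 = 1  t=5,i=11
  ###.. -> #   bit 28 = 1  t=0,i=6
  ##.## -> .   bit 27 = 0  t=5,i=12
  ##.#. -> .   bit 26 = 0  t=8,i=1
  ##..# -> #   bit 25 = 1  t=6,i=9
  ##... -> .   bit 24 = 0  t=0,i=0
  #.### -> #   bit 23 = 1  t=5,i=7
  #.##. -> #   bit 22 = 1  t=0,i=13
  #.#.# -> #   bit 21 = 1  t=8,i=2
  #.#.. -> #   bit 20 = 1  t=4,i=8
  #..## -> #   bit 19 = 1  t=2,i=7
  #..#. -> .   bit 18 = 0  t=1,i=12
  #...# -> #   bit 17 = 1  t=1,i=8
  #.... -> .   bit 16 = 0  t=0,i=1
  .#### -> #   bit 15 = 1  t=5,i=8
  .###. -> #   bit 14 = 1  t=0,i=5
  .##.# -> #   bit 13 = 1  t=8,i=0
  .##.. -> .   bit 12 = 0  t=0,i=14
  .#.## -> .   bit 11 = 0  t=0,i=12
  .#.#. -> #   bit 10 = 1  t=4,i=7
  .#..# -> .   bit 9 = 0  t=1,i=11
  .#... -> #   bit 8 = 1  t=1,i=14
  ..### -> .   bit 7 = 0  t=0,i=4
  ..##. -> .   bit 6 = 0  t=2,i=8
  ..#.# -> .   bit 5 = 0  t=0,i=11
  ..#.. -> .   bit 4 = 0  t=1,i=10
  ...## -> #   bit 3 = 1  t=0,i=3
  ...#. -> #   bit 2 = 1  t=0,i=10
  ....# -> .   bit 1 = 0  t=0,i=2
  ..... -> .   bit 0 = 0  t=3,i=1
  bits 00110010111110101110010100001100 = 855303436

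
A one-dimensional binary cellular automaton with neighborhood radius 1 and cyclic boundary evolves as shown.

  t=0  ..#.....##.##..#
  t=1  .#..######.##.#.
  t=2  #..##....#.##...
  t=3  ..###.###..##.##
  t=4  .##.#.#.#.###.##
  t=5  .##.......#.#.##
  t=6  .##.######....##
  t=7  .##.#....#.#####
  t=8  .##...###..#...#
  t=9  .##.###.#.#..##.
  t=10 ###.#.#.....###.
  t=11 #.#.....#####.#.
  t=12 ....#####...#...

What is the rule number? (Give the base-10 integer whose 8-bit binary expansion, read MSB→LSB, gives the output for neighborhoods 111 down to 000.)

  nb ###: next=.  (t=1,i=5, bit7=0)
  nb ##.: next=#  (t=0,i=9, bit6=1)
  nb #.#: next=.  (t=0,i=10, bit5=0)
  nb #..: next=.  (t=0,i=0, bit4=0)
  nb .##: next=#  (t=0,i=8, bit3=1)
  nb .#.: next=.  (t=0,i=2, bit2=0)
  nb ..#: next=#  (t=0,i=1, bit1=1)
  nb ...: next=#  (t=0,i=4, bit0=1)
  bits 01001011 = 75

75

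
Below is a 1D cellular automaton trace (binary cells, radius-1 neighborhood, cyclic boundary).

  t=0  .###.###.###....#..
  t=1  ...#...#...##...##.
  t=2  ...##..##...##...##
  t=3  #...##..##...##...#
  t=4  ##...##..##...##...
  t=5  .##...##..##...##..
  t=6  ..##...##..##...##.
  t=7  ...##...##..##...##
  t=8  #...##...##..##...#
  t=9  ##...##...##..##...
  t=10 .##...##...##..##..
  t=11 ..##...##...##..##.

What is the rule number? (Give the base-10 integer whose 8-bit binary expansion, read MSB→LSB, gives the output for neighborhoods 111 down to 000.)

84

  [7] ### => .  t=0,i=2
  [6] ##. => #  t=0,i=3
  [5] #.# => .  t=0,i=4
  [4] #.. => #  t=0,i=12
  [3] .## => .  t=0,i=1
  [2] .#. => #  t=0,i=16
  [1] ..# => .  t=0,i=0
  [0] ... => .  t=0,i=13
  bits 01010100 = 84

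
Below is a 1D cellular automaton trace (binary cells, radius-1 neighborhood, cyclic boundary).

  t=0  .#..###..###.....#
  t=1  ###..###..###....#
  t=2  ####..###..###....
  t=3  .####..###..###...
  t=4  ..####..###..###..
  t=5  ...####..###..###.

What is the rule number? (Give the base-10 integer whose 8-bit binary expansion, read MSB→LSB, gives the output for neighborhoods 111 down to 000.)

  [7] ### => #  t=0,i=5
  [6] ##. => #  t=0,i=6
  [5] #.# => #  t=0,i=0
  [4] #.. => #  t=0,i=2
  [3] .## => .  t=0,i=4
  [2] .#. => #  t=0,i=1
  [1] ..# => .  t=0,i=3
  [0] ... => .  t=0,i=13
  bits 11110100 = 244

244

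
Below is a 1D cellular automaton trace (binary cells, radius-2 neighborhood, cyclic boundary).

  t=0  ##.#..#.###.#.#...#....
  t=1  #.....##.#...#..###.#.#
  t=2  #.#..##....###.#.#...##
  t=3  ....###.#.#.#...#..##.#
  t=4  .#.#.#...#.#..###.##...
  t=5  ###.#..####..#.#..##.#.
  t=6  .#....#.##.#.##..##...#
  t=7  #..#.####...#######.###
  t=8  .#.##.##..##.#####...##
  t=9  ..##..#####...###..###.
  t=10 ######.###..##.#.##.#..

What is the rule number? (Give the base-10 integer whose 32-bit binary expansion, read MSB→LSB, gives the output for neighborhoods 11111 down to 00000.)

  #####|#  b31=1 t=7,i=14
  ####.|#  b30=1 t=5,i=9
  ###.#|.  b29=0 t=0,i=10
  ###..|.  b28=0 t=5,i=10
  ##.##|.  b27=0 t=4,i=17
  ##.#.|.  b26=0 t=0,i=2
  ##..#|#  b25=1 t=5,i=11
  ##...|.  b24=0 t=1,i=1
  #.###|.  b23=0 t=0,i=8
  #.##.|#  b22=1 t=1,i=22
  #.#.#|.  b21=0 t=0,i=12
  #.#..|.  b20=0 t=0,i=3
  #..##|#  b19=1 t=1,i=15
  #..#.|.  b18=0 t=0,i=5
  #...#|#  b17=1 t=0,i=16
  #....|#  b16=1 t=0,i=20
  .####|#  b15=1 t=5,i=8
  .###.|#  b14=1 t=0,i=9
  .##.#|.  b13=0 t=0,i=1
  .##..|#  b12=1 t=1,i=0
  .#.##|#  b11=1 t=0,i=7
  .#.#.|#  b10=1 t=0,i=13
  .#..#|.  b9=0 t=0,i=4
  .#...|.  b8=0 t=0,i=15
  ..###|.  b7=0 t=1,i=16
  ..##.|#  b6=1 t=0,i=0
  ..#.#|#  b5=1 t=0,i=6
  ..#..|#  b4=1 t=0,i=18
  ...##|#  b3=1 t=0,i=22
  ...#.|#  b2=1 t=0,i=17
  ....#|.  b1=0 t=0,i=21
  .....|.  b0=0 t=1,i=3
  bits 11000010010010111101110001111100 = 3259751548

3259751548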